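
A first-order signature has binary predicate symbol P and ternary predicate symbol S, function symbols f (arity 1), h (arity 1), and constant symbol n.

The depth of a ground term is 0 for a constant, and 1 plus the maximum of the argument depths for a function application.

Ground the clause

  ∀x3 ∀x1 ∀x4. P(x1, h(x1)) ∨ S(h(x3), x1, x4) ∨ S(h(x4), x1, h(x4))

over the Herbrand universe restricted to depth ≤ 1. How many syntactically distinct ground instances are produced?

27

Ground terms of depth ≤ 1:
  Let N_k count ground terms of depth at most k. Each non-constant term of depth ≤ k is some function symbol applied to depth-≤(k−1) arguments, giving N_k = 1 + N_{k-1} + N_{k-1}.
  N_0 = 1
  N_1 = 1 + 1 + 1 = 3
So there are 3 ground terms available for substitution.
The clause has 3 distinct variables (x3, x1, x4), each appearing in the body. In the free term algebra distinct substitutions yield syntactically distinct ground instances.
Number of ground instances = 3^3 = 27.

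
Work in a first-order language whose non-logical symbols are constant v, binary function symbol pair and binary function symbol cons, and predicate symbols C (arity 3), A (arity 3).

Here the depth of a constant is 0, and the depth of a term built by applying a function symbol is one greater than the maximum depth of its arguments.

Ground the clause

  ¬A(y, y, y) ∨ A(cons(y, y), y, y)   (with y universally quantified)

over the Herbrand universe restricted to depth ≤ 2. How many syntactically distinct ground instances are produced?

Ground terms of depth ≤ 2:
  Let N_k count ground terms of depth at most k. Each non-constant term of depth ≤ k is some function symbol applied to depth-≤(k−1) arguments, giving N_k = 1 + N_{k-1}^2 + N_{k-1}^2.
  N_0 = 1
  N_1 = 1 + 1^2 + 1^2 = 3
  N_2 = 1 + 3^2 + 3^2 = 19
So there are 19 ground terms available for substitution.
The variable y ranges independently over the available ground terms, and distinct assignments produce distinct instances.
Number of ground instances = 19.

19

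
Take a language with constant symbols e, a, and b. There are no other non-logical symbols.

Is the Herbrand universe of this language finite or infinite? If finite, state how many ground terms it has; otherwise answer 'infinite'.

3

There are no function symbols, so every ground term is one of the 3 constants.
The Herbrand universe is {e, a, b}, which is finite with 3 elements.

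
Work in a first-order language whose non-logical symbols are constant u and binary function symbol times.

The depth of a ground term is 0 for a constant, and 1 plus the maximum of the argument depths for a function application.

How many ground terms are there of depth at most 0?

Write N_k for the number of ground terms of depth ≤ k. A term of depth ≤ k is either a constant or a function symbol applied to arguments of depth ≤ k−1, so N_k = 1 + N_{k-1}^2.
N_0 = 1
Explicitly: u.

1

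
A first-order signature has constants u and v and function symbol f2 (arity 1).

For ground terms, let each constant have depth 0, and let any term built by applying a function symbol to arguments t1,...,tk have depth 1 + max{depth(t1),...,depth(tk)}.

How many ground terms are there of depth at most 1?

4

Let N_k = |{terms of depth ≤ k}|. Then N_0 = 2 and N_k = 2 + N_{k-1} for k ≥ 1 (one summand per function symbol, arity giving the exponent).
N_0 = 2
N_1 = 2 + 2 = 4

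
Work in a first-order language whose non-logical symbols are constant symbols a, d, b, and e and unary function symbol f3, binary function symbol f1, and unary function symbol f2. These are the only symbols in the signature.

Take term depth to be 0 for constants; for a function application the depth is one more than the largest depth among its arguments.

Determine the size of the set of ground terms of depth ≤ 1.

Write N_k for the number of ground terms of depth ≤ k. A term of depth ≤ k is either a constant or a function symbol applied to arguments of depth ≤ k−1, so N_k = 4 + N_{k-1} + N_{k-1}^2 + N_{k-1}.
N_0 = 4
N_1 = 4 + 4 + 4^2 + 4 = 28

28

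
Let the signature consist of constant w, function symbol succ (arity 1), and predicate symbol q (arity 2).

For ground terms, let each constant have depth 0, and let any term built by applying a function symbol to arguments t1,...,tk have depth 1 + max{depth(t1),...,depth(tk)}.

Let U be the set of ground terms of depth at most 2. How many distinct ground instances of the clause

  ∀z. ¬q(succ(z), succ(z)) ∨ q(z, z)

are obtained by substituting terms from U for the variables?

3

Ground terms of depth ≤ 2:
  Let N_k count ground terms of depth at most k. Each non-constant term of depth ≤ k is some function symbol applied to depth-≤(k−1) arguments, giving N_k = 1 + N_{k-1}.
  N_0 = 1
  N_1 = 1 + 1 = 2
  N_2 = 1 + 2 = 3
  Explicitly: w, succ(w), succ(succ(w)).
So there are 3 ground terms available for substitution.
The variable z ranges independently over the available ground terms, and distinct assignments produce distinct instances.
Number of ground instances = 3.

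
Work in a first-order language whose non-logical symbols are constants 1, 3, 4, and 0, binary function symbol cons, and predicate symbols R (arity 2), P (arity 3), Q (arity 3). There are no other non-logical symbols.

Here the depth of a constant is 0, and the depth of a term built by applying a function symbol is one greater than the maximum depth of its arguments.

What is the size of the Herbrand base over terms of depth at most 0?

First count ground terms of depth ≤ 0.
Let N_k count ground terms of depth at most k. Each non-constant term of depth ≤ k is some function symbol applied to depth-≤(k−1) arguments, giving N_k = 4 + N_{k-1}^2.
N_0 = 4
Explicitly: 1, 3, 4, 0.
So |H| = 4.
A ground atom is a predicate applied to a tuple of terms from H, so the count is the sum over predicates of |H|^arity:
  R: 4^2 = 16;  P: 4^3 = 64;  Q: 4^3 = 64
Total ground atoms: 16 + 64 + 64 = 144.

144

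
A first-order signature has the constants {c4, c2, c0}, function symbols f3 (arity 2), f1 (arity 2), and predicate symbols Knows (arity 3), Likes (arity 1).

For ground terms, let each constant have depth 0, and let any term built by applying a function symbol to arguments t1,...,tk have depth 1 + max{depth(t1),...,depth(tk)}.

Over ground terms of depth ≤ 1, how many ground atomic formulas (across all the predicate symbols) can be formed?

9282

First count ground terms of depth ≤ 1.
If N_k denotes the number of depth-≤k ground terms, the 3 constants give N_0 = 3, and each function symbol of arity r contributes N_{k-1}^r new terms at level k: N_k = 3 + N_{k-1}^2 + N_{k-1}^2.
N_0 = 3
N_1 = 3 + 3^2 + 3^2 = 21
So |H| = 21.
Ground atoms are formed by filling each argument slot of a predicate with a term from H, so an r-ary predicate gives |H|^r atoms:
  Knows: 21^3 = 9261;  Likes: 21
Total ground atoms: 9261 + 21 = 9282.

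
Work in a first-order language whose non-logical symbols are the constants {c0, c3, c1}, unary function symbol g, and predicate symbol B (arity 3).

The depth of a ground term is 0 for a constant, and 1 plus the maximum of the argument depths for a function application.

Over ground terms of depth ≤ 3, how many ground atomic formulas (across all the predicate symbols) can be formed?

First count ground terms of depth ≤ 3.
Count level by level. With function symbols g/1, the terms of depth ≤ k are the 3 constants together with each function applied to depth-≤(k−1) tuples, so N_k = 3 + N_{k-1}.
N_0 = 3
N_1 = 3 + 3 = 6
N_2 = 3 + 6 = 9
N_3 = 3 + 9 = 12
Explicitly: c0, c3, c1, g(c0), g(c3), g(c1), g(g(c0)), g(g(c3)), g(g(c1)), g(g(g(c0))), g(g(g(c3))), g(g(g(c1))).
So |H| = 12.
Each predicate of arity r yields |H|^r ground atoms (one per choice of an r-tuple from H):
  B: 12^3 = 1728
Total ground atoms: 1728.

1728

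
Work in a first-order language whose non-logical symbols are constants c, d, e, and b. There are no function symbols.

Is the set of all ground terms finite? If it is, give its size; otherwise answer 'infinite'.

There are no function symbols, so every ground term is one of the 4 constants.
The Herbrand universe is {c, d, e, b}, which is finite with 4 elements.

4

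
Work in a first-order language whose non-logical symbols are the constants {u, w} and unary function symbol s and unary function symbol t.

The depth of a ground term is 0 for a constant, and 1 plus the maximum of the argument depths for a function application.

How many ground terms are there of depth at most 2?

Let N_k = |{terms of depth ≤ k}|. Then N_0 = 2 and N_k = 2 + N_{k-1} + N_{k-1} for k ≥ 1 (one summand per function symbol, arity giving the exponent).
N_0 = 2
N_1 = 2 + 2 + 2 = 6
N_2 = 2 + 6 + 6 = 14

14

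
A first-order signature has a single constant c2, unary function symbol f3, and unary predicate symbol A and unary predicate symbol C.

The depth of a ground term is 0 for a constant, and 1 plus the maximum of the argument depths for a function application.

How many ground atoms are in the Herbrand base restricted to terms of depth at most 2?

First count ground terms of depth ≤ 2.
Let N_k count ground terms of depth at most k. Each non-constant term of depth ≤ k is some function symbol applied to depth-≤(k−1) arguments, giving N_k = 1 + N_{k-1}.
N_0 = 1
N_1 = 1 + 1 = 2
N_2 = 1 + 2 = 3
Explicitly: c2, f3(c2), f3(f3(c2)).
So |H| = 3.
A ground atom is a predicate applied to a tuple of terms from H, so the count is the sum over predicates of |H|^arity:
  A: 3;  C: 3
Total ground atoms: 3 + 3 = 6.

6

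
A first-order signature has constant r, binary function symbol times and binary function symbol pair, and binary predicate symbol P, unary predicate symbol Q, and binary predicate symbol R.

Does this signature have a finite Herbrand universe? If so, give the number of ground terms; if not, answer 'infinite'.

The signature has at least one function symbol (times, arity 2) and at least one constant (r).
Iterating times gives infinitely many distinct ground terms: r, times(r, r), times(times(r, r), times(r, r)), ...
So the Herbrand universe is infinite.

infinite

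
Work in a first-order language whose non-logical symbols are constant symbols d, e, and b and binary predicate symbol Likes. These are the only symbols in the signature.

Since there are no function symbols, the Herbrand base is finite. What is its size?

9

With no function symbols, the Herbrand universe is just the 3 constants.
Ground atoms per predicate: Likes: 3^2 = 9.
Herbrand base size = 9 = 9.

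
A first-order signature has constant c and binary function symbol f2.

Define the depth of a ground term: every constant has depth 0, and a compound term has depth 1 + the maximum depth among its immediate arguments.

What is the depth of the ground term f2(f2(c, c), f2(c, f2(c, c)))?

depth(f2(c, c)) = 1 + max(0, 0) = 1
depth(f2(c, f2(c, c))) = 1 + max(0, 1) = 2
depth(f2(f2(c, c), f2(c, f2(c, c)))) = 1 + max(1, 2) = 3

3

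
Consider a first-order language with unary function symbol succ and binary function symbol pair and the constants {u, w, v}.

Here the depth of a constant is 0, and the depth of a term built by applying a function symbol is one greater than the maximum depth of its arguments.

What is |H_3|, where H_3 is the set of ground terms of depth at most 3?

Count level by level. With function symbols succ/1, pair/2, the terms of depth ≤ k are the 3 constants together with each function applied to depth-≤(k−1) tuples, so N_k = 3 + N_{k-1} + N_{k-1}^2.
N_0 = 3
N_1 = 3 + 3 + 3^2 = 15
N_2 = 3 + 15 + 15^2 = 243
N_3 = 3 + 243 + 243^2 = 59295

59295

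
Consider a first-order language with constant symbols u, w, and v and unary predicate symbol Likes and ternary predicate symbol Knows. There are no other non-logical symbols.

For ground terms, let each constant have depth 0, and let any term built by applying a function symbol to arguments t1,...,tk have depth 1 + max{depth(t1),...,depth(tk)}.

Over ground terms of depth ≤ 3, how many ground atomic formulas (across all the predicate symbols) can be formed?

30

First count ground terms of depth ≤ 3.
With no function symbols every ground term is a constant, so there are exactly 3 ground terms at every depth bound.
N_0 = 3
N_1 = 3
N_2 = 3
N_3 = 3
Explicitly: u, w, v.
So |H| = 3.
Each predicate of arity r yields |H|^r ground atoms (one per choice of an r-tuple from H):
  Likes: 3;  Knows: 3^3 = 27
Total ground atoms: 3 + 27 = 30.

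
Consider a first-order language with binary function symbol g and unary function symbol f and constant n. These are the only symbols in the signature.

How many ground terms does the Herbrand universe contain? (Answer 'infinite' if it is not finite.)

infinite

The signature has at least one function symbol (g, arity 2) and at least one constant (n).
Iterating g gives infinitely many distinct ground terms: n, g(n, n), g(g(n, n), g(n, n)), ...
So the Herbrand universe is infinite.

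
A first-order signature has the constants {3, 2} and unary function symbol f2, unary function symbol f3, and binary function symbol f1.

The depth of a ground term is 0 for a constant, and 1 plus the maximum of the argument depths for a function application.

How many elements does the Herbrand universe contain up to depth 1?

If N_k denotes the number of depth-≤k ground terms, the 2 constants give N_0 = 2, and each function symbol of arity r contributes N_{k-1}^r new terms at level k: N_k = 2 + N_{k-1} + N_{k-1} + N_{k-1}^2.
N_0 = 2
N_1 = 2 + 2 + 2 + 2^2 = 10

10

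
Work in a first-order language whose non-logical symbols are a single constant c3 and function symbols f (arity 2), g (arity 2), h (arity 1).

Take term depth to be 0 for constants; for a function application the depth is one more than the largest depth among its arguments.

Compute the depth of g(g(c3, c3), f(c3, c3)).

2

depth(g(c3, c3)) = 1 + max(0, 0) = 1
depth(f(c3, c3)) = 1 + max(0, 0) = 1
depth(g(g(c3, c3), f(c3, c3))) = 1 + max(1, 1) = 2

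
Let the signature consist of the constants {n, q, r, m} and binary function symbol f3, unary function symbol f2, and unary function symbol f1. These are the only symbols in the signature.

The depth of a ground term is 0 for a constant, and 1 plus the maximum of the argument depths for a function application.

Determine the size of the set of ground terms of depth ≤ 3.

714028

Count level by level. With function symbols f3/2, f2/1, f1/1, the terms of depth ≤ k are the 4 constants together with each function applied to depth-≤(k−1) tuples, so N_k = 4 + N_{k-1}^2 + N_{k-1} + N_{k-1}.
N_0 = 4
N_1 = 4 + 4^2 + 4 + 4 = 28
N_2 = 4 + 28^2 + 28 + 28 = 844
N_3 = 4 + 844^2 + 844 + 844 = 714028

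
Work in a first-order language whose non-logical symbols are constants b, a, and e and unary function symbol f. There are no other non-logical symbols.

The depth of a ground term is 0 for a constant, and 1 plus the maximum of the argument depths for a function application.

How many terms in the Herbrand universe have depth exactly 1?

3

If N_k denotes the number of depth-≤k ground terms, the 3 constants give N_0 = 3, and each function symbol of arity r contributes N_{k-1}^r new terms at level k: N_k = 3 + N_{k-1}.
N_0 = 3
N_1 = 3 + 3 = 6
Terms of depth exactly 1: N_1 − N_0 = 6 − 3 = 3.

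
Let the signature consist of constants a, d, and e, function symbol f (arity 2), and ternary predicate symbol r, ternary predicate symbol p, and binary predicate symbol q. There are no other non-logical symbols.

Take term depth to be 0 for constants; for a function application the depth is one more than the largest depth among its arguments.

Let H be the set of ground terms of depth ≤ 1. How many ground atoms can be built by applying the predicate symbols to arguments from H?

3600

First count ground terms of depth ≤ 1.
Let N_k count ground terms of depth at most k. Each non-constant term of depth ≤ k is some function symbol applied to depth-≤(k−1) arguments, giving N_k = 3 + N_{k-1}^2.
N_0 = 3
N_1 = 3 + 3^2 = 12
Explicitly: a, d, e, f(a, a), f(a, d), f(a, e), f(d, a), f(d, d), f(d, e), f(e, a), f(e, d), f(e, e).
So |H| = 12.
For each predicate symbol, the number of ground atoms is |H| raised to its arity; summing:
  r: 12^3 = 1728;  p: 12^3 = 1728;  q: 12^2 = 144
Total ground atoms: 1728 + 1728 + 144 = 3600.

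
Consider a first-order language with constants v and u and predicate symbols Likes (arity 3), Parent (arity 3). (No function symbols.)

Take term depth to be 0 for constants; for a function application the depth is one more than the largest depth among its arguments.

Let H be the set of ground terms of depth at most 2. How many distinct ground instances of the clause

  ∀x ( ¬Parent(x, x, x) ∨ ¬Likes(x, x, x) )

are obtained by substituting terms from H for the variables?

Ground terms of depth ≤ 2:
  With no function symbols every ground term is a constant, so there are exactly 2 ground terms at every depth bound.
  N_0 = 2
  N_1 = 2
  N_2 = 2
So there are 2 ground terms available for substitution.
The variable x ranges independently over the available ground terms, and distinct assignments produce distinct instances.
Number of ground instances = 2.

2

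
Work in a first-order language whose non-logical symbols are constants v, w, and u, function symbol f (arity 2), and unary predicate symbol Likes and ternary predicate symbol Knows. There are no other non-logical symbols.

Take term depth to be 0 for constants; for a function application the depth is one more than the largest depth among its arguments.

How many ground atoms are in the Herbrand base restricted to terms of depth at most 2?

First count ground terms of depth ≤ 2.
Count level by level. With function symbols f/2, the terms of depth ≤ k are the 3 constants together with each function applied to depth-≤(k−1) tuples, so N_k = 3 + N_{k-1}^2.
N_0 = 3
N_1 = 3 + 3^2 = 12
N_2 = 3 + 12^2 = 147
So |H| = 147.
Ground atoms are formed by filling each argument slot of a predicate with a term from H, so an r-ary predicate gives |H|^r atoms:
  Likes: 147;  Knows: 147^3 = 3176523
Total ground atoms: 147 + 3176523 = 3176670.

3176670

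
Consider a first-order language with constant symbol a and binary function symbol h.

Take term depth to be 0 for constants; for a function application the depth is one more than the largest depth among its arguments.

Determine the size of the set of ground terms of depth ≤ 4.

Let N_k = |{terms of depth ≤ k}|. Then N_0 = 1 and N_k = 1 + N_{k-1}^2 for k ≥ 1 (one summand per function symbol, arity giving the exponent).
N_0 = 1
N_1 = 1 + 1^2 = 2
N_2 = 1 + 2^2 = 5
N_3 = 1 + 5^2 = 26
N_4 = 1 + 26^2 = 677

677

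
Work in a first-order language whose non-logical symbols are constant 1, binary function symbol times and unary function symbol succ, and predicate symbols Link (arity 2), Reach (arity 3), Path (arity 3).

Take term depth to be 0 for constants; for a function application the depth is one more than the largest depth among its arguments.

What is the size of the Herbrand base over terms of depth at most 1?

First count ground terms of depth ≤ 1.
Let N_k count ground terms of depth at most k. Each non-constant term of depth ≤ k is some function symbol applied to depth-≤(k−1) arguments, giving N_k = 1 + N_{k-1}^2 + N_{k-1}.
N_0 = 1
N_1 = 1 + 1^2 + 1 = 3
So |H| = 3.
For each predicate symbol, the number of ground atoms is |H| raised to its arity; summing:
  Link: 3^2 = 9;  Reach: 3^3 = 27;  Path: 3^3 = 27
Total ground atoms: 9 + 27 + 27 = 63.

63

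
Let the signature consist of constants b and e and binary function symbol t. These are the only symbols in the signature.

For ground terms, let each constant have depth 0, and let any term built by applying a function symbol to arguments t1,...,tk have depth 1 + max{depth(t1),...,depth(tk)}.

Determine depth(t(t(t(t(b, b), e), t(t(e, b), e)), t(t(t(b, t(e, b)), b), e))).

depth(t(b, b)) = 1 + max(0, 0) = 1
depth(t(t(b, b), e)) = 1 + max(1, 0) = 2
depth(t(e, b)) = 1 + max(0, 0) = 1
depth(t(t(e, b), e)) = 1 + max(1, 0) = 2
depth(t(t(t(b, b), e), t(t(e, b), e))) = 1 + max(2, 2) = 3
depth(t(b, t(e, b))) = 1 + max(0, 1) = 2
depth(t(t(b, t(e, b)), b)) = 1 + max(2, 0) = 3
depth(t(t(t(b, t(e, b)), b), e)) = 1 + max(3, 0) = 4
depth(t(t(t(t(b, b), e), t(t(e, b), e)), t(t(t(b, t(e, b)), b), e))) = 1 + max(3, 4) = 5

5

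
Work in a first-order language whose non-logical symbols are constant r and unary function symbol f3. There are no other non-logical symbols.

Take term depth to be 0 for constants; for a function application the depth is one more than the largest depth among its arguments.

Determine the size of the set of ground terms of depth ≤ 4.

5

Write N_k for the number of ground terms of depth ≤ k. A term of depth ≤ k is either a constant or a function symbol applied to arguments of depth ≤ k−1, so N_k = 1 + N_{k-1}.
N_0 = 1
N_1 = 1 + 1 = 2
N_2 = 1 + 2 = 3
N_3 = 1 + 3 = 4
N_4 = 1 + 4 = 5
Explicitly: r, f3(r), f3(f3(r)), f3(f3(f3(r))), f3(f3(f3(f3(r)))).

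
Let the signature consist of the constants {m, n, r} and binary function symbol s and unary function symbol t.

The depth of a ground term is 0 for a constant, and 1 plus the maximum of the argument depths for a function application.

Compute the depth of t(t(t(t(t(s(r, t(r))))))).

7

depth(t(r)) = 1 + depth(r) = 1 + 0 = 1
depth(s(r, t(r))) = 1 + max(0, 1) = 2
depth(t(s(r, t(r)))) = 1 + depth(s(r, t(r))) = 1 + 2 = 3
depth(t(t(s(r, t(r))))) = 1 + depth(t(s(r, t(r)))) = 1 + 3 = 4
depth(t(t(t(s(r, t(r)))))) = 1 + depth(t(t(s(r, t(r))))) = 1 + 4 = 5
depth(t(t(t(t(s(r, t(r))))))) = 1 + depth(t(t(t(s(r, t(r)))))) = 1 + 5 = 6
depth(t(t(t(t(t(s(r, t(r)))))))) = 1 + depth(t(t(t(t(s(r, t(r))))))) = 1 + 6 = 7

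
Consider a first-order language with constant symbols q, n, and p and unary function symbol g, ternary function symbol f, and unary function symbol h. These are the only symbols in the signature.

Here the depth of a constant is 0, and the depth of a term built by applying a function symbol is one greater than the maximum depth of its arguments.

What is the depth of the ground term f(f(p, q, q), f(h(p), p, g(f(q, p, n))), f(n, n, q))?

4

depth(f(p, q, q)) = 1 + max(0, 0, 0) = 1
depth(h(p)) = 1 + depth(p) = 1 + 0 = 1
depth(f(q, p, n)) = 1 + max(0, 0, 0) = 1
depth(g(f(q, p, n))) = 1 + depth(f(q, p, n)) = 1 + 1 = 2
depth(f(h(p), p, g(f(q, p, n)))) = 1 + max(1, 0, 2) = 3
depth(f(n, n, q)) = 1 + max(0, 0, 0) = 1
depth(f(f(p, q, q), f(h(p), p, g(f(q, p, n))), f(n, n, q))) = 1 + max(1, 3, 1) = 4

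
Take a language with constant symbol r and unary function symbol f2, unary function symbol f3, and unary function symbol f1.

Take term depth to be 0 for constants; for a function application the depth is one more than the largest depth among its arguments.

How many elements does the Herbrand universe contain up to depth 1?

4

Let N_k = |{terms of depth ≤ k}|. Then N_0 = 1 and N_k = 1 + N_{k-1} + N_{k-1} + N_{k-1} for k ≥ 1 (one summand per function symbol, arity giving the exponent).
N_0 = 1
N_1 = 1 + 1 + 1 + 1 = 4
Explicitly: r, f2(r), f3(r), f1(r).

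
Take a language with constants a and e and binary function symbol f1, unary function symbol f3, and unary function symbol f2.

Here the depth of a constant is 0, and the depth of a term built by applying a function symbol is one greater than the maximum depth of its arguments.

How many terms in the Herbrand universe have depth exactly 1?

8

Count level by level. With function symbols f1/2, f3/1, f2/1, the terms of depth ≤ k are the 2 constants together with each function applied to depth-≤(k−1) tuples, so N_k = 2 + N_{k-1}^2 + N_{k-1} + N_{k-1}.
N_0 = 2
N_1 = 2 + 2^2 + 2 + 2 = 10
Terms of depth exactly 1: N_1 − N_0 = 10 − 2 = 8.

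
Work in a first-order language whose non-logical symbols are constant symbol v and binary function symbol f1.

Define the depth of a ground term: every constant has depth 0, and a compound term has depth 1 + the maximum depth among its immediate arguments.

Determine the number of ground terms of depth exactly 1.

Let N_k = |{terms of depth ≤ k}|. Then N_0 = 1 and N_k = 1 + N_{k-1}^2 for k ≥ 1 (one summand per function symbol, arity giving the exponent).
N_0 = 1
N_1 = 1 + 1^2 = 2
Terms of depth exactly 1: N_1 − N_0 = 2 − 1 = 1.

1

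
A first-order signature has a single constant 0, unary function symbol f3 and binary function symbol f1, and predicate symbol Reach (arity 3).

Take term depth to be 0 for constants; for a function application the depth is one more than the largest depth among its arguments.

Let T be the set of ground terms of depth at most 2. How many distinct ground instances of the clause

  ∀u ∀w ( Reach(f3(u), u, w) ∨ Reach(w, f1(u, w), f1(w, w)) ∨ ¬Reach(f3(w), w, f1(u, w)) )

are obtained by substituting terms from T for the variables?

169

Ground terms of depth ≤ 2:
  Count level by level. With function symbols f3/1, f1/2, the terms of depth ≤ k are the 1 constant together with each function applied to depth-≤(k−1) tuples, so N_k = 1 + N_{k-1} + N_{k-1}^2.
  N_0 = 1
  N_1 = 1 + 1 + 1^2 = 3
  N_2 = 1 + 3 + 3^2 = 13
So there are 13 ground terms available for substitution.
The body mentions every one of the 2 quantified variables; since ground terms form a free algebra, no two substitutions collapse to the same formula.
Number of ground instances = 13^2 = 169.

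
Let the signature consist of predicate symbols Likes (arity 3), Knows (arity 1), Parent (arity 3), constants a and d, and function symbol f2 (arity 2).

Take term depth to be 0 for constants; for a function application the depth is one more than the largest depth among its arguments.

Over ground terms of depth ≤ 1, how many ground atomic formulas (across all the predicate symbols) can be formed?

First count ground terms of depth ≤ 1.
Let N_k count ground terms of depth at most k. Each non-constant term of depth ≤ k is some function symbol applied to depth-≤(k−1) arguments, giving N_k = 2 + N_{k-1}^2.
N_0 = 2
N_1 = 2 + 2^2 = 6
Explicitly: a, d, f2(a, a), f2(a, d), f2(d, a), f2(d, d).
So |H| = 6.
A ground atom is a predicate applied to a tuple of terms from H, so the count is the sum over predicates of |H|^arity:
  Likes: 6^3 = 216;  Knows: 6;  Parent: 6^3 = 216
Total ground atoms: 216 + 6 + 216 = 438.

438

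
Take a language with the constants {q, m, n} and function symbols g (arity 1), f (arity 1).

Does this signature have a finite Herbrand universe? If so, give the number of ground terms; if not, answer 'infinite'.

infinite

The signature has at least one function symbol (g, arity 1) and at least one constant (q).
Iterating g gives infinitely many distinct ground terms: q, g(q), g(g(q)), ...
So the Herbrand universe is infinite.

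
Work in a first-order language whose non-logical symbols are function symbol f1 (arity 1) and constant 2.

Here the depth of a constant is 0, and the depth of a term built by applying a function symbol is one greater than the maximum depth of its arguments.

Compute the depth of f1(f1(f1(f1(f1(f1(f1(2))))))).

depth(f1(2)) = 1 + depth(2) = 1 + 0 = 1
depth(f1(f1(2))) = 1 + depth(f1(2)) = 1 + 1 = 2
depth(f1(f1(f1(2)))) = 1 + depth(f1(f1(2))) = 1 + 2 = 3
depth(f1(f1(f1(f1(2))))) = 1 + depth(f1(f1(f1(2)))) = 1 + 3 = 4
depth(f1(f1(f1(f1(f1(2)))))) = 1 + depth(f1(f1(f1(f1(2))))) = 1 + 4 = 5
depth(f1(f1(f1(f1(f1(f1(2))))))) = 1 + depth(f1(f1(f1(f1(f1(2)))))) = 1 + 5 = 6
depth(f1(f1(f1(f1(f1(f1(f1(2)))))))) = 1 + depth(f1(f1(f1(f1(f1(f1(2))))))) = 1 + 6 = 7

7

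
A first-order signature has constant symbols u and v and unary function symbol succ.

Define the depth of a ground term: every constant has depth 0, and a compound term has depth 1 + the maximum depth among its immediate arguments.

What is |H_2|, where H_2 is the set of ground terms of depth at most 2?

6

Write N_k for the number of ground terms of depth ≤ k. A term of depth ≤ k is either a constant or a function symbol applied to arguments of depth ≤ k−1, so N_k = 2 + N_{k-1}.
N_0 = 2
N_1 = 2 + 2 = 4
N_2 = 2 + 4 = 6
Explicitly: u, v, succ(u), succ(v), succ(succ(u)), succ(succ(v)).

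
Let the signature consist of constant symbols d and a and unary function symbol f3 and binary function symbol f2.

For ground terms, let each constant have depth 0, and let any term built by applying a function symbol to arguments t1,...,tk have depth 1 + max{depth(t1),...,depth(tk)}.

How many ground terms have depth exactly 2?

If N_k denotes the number of depth-≤k ground terms, the 2 constants give N_0 = 2, and each function symbol of arity r contributes N_{k-1}^r new terms at level k: N_k = 2 + N_{k-1} + N_{k-1}^2.
N_0 = 2
N_1 = 2 + 2 + 2^2 = 8
N_2 = 2 + 8 + 8^2 = 74
Terms of depth exactly 2: N_2 − N_1 = 74 − 8 = 66.

66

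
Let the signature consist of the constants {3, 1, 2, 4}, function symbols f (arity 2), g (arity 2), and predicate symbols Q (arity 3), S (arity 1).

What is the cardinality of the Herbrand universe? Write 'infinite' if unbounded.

infinite

The signature has at least one function symbol (f, arity 2) and at least one constant (3).
Iterating f gives infinitely many distinct ground terms: 3, f(3, 3), f(f(3, 3), f(3, 3)), ...
So the Herbrand universe is infinite.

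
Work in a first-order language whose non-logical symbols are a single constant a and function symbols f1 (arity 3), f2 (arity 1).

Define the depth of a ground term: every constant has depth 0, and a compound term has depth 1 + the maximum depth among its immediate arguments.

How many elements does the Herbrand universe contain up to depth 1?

Count level by level. With function symbols f1/3, f2/1, the terms of depth ≤ k are the 1 constant together with each function applied to depth-≤(k−1) tuples, so N_k = 1 + N_{k-1}^3 + N_{k-1}.
N_0 = 1
N_1 = 1 + 1^3 + 1 = 3
Explicitly: a, f1(a, a, a), f2(a).

3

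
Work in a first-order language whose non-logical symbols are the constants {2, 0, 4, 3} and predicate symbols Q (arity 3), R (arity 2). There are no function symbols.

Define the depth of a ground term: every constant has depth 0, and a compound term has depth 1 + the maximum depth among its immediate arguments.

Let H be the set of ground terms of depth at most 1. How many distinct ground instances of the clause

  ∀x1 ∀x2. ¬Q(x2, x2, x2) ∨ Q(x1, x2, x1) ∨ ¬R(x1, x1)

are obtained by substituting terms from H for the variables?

16

Ground terms of depth ≤ 1:
  With no function symbols every ground term is a constant, so there are exactly 4 ground terms at every depth bound.
  N_0 = 4
  N_1 = 4
  Explicitly: 2, 0, 4, 3.
So there are 4 ground terms available for substitution.
There are 2 variables to instantiate (x1, x2), each occurring in at least one literal, so different choices give different ground instances.
Number of ground instances = 4^2 = 16.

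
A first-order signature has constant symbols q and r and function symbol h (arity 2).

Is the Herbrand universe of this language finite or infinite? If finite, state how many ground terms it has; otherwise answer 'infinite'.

The signature has at least one function symbol (h, arity 2) and at least one constant (q).
Iterating h gives infinitely many distinct ground terms: q, h(q, q), h(h(q, q), h(q, q)), ...
So the Herbrand universe is infinite.

infinite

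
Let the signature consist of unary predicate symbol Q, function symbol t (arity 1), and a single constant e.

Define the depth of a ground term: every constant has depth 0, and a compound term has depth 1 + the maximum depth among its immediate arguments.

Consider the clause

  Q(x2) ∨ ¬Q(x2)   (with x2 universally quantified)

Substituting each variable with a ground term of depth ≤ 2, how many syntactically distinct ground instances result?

3

Ground terms of depth ≤ 2:
  Count level by level. With function symbols t/1, the terms of depth ≤ k are the 1 constant together with each function applied to depth-≤(k−1) tuples, so N_k = 1 + N_{k-1}.
  N_0 = 1
  N_1 = 1 + 1 = 2
  N_2 = 1 + 2 = 3
So there are 3 ground terms available for substitution.
There is 1 variable to instantiate (x2),  occurring in at least one literal, so different choices give different ground instances.
Number of ground instances = 3.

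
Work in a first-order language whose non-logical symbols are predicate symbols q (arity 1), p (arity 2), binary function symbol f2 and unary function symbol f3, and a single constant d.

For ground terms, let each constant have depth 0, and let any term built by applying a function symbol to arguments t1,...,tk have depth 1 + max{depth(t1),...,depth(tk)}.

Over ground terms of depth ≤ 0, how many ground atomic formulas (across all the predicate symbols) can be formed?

First count ground terms of depth ≤ 0.
Let N_k = |{terms of depth ≤ k}|. Then N_0 = 1 and N_k = 1 + N_{k-1}^2 + N_{k-1} for k ≥ 1 (one summand per function symbol, arity giving the exponent).
N_0 = 1
Explicitly: d.
So |H| = 1.
Ground atoms are formed by filling each argument slot of a predicate with a term from H, so an r-ary predicate gives |H|^r atoms:
  q: 1;  p: 1^2 = 1
Total ground atoms: 1 + 1 = 2.

2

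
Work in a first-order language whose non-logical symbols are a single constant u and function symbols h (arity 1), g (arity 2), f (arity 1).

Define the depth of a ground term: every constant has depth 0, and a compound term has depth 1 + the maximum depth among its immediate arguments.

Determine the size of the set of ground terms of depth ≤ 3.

676

Let N_k count ground terms of depth at most k. Each non-constant term of depth ≤ k is some function symbol applied to depth-≤(k−1) arguments, giving N_k = 1 + N_{k-1} + N_{k-1}^2 + N_{k-1}.
N_0 = 1
N_1 = 1 + 1 + 1^2 + 1 = 4
N_2 = 1 + 4 + 4^2 + 4 = 25
N_3 = 1 + 25 + 25^2 + 25 = 676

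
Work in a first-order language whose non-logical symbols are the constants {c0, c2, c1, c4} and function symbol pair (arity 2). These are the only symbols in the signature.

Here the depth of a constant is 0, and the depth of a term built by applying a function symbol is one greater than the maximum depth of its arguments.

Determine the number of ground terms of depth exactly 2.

If N_k denotes the number of depth-≤k ground terms, the 4 constants give N_0 = 4, and each function symbol of arity r contributes N_{k-1}^r new terms at level k: N_k = 4 + N_{k-1}^2.
N_0 = 4
N_1 = 4 + 4^2 = 20
N_2 = 4 + 20^2 = 404
Terms of depth exactly 2: N_2 − N_1 = 404 − 20 = 384.

384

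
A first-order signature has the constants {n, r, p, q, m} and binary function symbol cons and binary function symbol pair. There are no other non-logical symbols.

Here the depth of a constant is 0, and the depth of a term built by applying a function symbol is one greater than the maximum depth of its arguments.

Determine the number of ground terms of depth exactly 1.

Let N_k = |{terms of depth ≤ k}|. Then N_0 = 5 and N_k = 5 + N_{k-1}^2 + N_{k-1}^2 for k ≥ 1 (one summand per function symbol, arity giving the exponent).
N_0 = 5
N_1 = 5 + 5^2 + 5^2 = 55
Terms of depth exactly 1: N_1 − N_0 = 55 − 5 = 50.

50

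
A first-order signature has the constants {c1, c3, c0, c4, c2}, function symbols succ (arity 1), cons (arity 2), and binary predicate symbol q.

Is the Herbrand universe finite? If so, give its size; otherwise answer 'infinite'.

The signature has at least one function symbol (succ, arity 1) and at least one constant (c1).
Iterating succ gives infinitely many distinct ground terms: c1, succ(c1), succ(succ(c1)), ...
So the Herbrand universe is infinite.

infinite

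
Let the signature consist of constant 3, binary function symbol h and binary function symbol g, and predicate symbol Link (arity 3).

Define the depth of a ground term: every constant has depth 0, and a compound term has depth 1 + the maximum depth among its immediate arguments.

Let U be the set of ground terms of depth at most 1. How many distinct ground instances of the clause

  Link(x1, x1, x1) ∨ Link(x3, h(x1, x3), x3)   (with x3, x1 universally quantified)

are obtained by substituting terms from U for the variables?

Ground terms of depth ≤ 1:
  Let N_k = |{terms of depth ≤ k}|. Then N_0 = 1 and N_k = 1 + N_{k-1}^2 + N_{k-1}^2 for k ≥ 1 (one summand per function symbol, arity giving the exponent).
  N_0 = 1
  N_1 = 1 + 1^2 + 1^2 = 3
  Explicitly: 3, h(3, 3), g(3, 3).
So there are 3 ground terms available for substitution.
The body mentions every one of the 2 quantified variables; since ground terms form a free algebra, no two substitutions collapse to the same formula.
Number of ground instances = 3^2 = 9.

9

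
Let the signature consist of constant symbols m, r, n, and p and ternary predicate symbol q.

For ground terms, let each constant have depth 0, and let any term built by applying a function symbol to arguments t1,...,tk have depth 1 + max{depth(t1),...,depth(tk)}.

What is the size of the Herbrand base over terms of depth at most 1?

First count ground terms of depth ≤ 1.
With no function symbols every ground term is a constant, so there are exactly 4 ground terms at every depth bound.
N_0 = 4
N_1 = 4
Explicitly: m, r, n, p.
So |H| = 4.
For each predicate symbol, the number of ground atoms is |H| raised to its arity; summing:
  q: 4^3 = 64
Total ground atoms: 64.

64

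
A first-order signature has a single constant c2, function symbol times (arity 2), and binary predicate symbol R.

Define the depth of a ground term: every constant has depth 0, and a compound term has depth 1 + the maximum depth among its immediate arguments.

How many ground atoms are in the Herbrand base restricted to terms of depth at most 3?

First count ground terms of depth ≤ 3.
Write N_k for the number of ground terms of depth ≤ k. A term of depth ≤ k is either a constant or a function symbol applied to arguments of depth ≤ k−1, so N_k = 1 + N_{k-1}^2.
N_0 = 1
N_1 = 1 + 1^2 = 2
N_2 = 1 + 2^2 = 5
N_3 = 1 + 5^2 = 26
So |H| = 26.
Each predicate of arity r yields |H|^r ground atoms (one per choice of an r-tuple from H):
  R: 26^2 = 676
Total ground atoms: 676.

676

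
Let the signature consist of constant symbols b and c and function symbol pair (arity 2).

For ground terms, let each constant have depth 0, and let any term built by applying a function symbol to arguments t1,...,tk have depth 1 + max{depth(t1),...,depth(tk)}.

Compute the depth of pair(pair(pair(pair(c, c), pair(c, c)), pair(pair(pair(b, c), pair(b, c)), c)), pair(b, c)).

5

depth(pair(c, c)) = 1 + max(0, 0) = 1
depth(pair(pair(c, c), pair(c, c))) = 1 + max(1, 1) = 2
depth(pair(b, c)) = 1 + max(0, 0) = 1
depth(pair(pair(b, c), pair(b, c))) = 1 + max(1, 1) = 2
depth(pair(pair(pair(b, c), pair(b, c)), c)) = 1 + max(2, 0) = 3
depth(pair(pair(pair(c, c), pair(c, c)), pair(pair(pair(b, c), pair(b, c)), c))) = 1 + max(2, 3) = 4
depth(pair(pair(pair(pair(c, c), pair(c, c)), pair(pair(pair(b, c), pair(b, c)), c)), pair(b, c))) = 1 + max(4, 1) = 5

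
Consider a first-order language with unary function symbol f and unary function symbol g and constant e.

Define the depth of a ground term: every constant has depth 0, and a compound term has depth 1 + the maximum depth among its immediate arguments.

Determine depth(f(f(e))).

2

depth(f(e)) = 1 + depth(e) = 1 + 0 = 1
depth(f(f(e))) = 1 + depth(f(e)) = 1 + 1 = 2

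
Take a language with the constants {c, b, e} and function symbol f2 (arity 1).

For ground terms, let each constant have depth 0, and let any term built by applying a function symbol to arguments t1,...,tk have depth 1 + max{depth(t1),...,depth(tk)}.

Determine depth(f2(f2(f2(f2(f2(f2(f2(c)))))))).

depth(f2(c)) = 1 + depth(c) = 1 + 0 = 1
depth(f2(f2(c))) = 1 + depth(f2(c)) = 1 + 1 = 2
depth(f2(f2(f2(c)))) = 1 + depth(f2(f2(c))) = 1 + 2 = 3
depth(f2(f2(f2(f2(c))))) = 1 + depth(f2(f2(f2(c)))) = 1 + 3 = 4
depth(f2(f2(f2(f2(f2(c)))))) = 1 + depth(f2(f2(f2(f2(c))))) = 1 + 4 = 5
depth(f2(f2(f2(f2(f2(f2(c))))))) = 1 + depth(f2(f2(f2(f2(f2(c)))))) = 1 + 5 = 6
depth(f2(f2(f2(f2(f2(f2(f2(c)))))))) = 1 + depth(f2(f2(f2(f2(f2(f2(c))))))) = 1 + 6 = 7

7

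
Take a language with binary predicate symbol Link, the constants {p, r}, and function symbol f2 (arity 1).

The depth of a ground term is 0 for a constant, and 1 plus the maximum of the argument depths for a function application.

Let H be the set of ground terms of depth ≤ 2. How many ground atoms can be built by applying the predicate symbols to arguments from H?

First count ground terms of depth ≤ 2.
Let N_k = |{terms of depth ≤ k}|. Then N_0 = 2 and N_k = 2 + N_{k-1} for k ≥ 1 (one summand per function symbol, arity giving the exponent).
N_0 = 2
N_1 = 2 + 2 = 4
N_2 = 2 + 4 = 6
Explicitly: p, r, f2(p), f2(r), f2(f2(p)), f2(f2(r)).
So |H| = 6.
Each predicate of arity r yields |H|^r ground atoms (one per choice of an r-tuple from H):
  Link: 6^2 = 36
Total ground atoms: 36.

36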